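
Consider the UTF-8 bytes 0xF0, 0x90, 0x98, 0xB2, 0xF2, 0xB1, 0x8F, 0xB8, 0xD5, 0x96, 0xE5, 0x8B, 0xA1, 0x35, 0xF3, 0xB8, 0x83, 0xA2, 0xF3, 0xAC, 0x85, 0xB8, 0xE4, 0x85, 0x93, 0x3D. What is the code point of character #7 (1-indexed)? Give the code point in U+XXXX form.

Offset 0: leading byte 0xF0 = 11110000 → 4-byte char #1 = F0 90 98 B2.
Offset 4: leading byte 0xF2 = 11110010 → 4-byte char #2 = F2 B1 8F B8.
Offset 8: leading byte 0xD5 = 11010101 → 2-byte char #3 = D5 96.
Offset 10: leading byte 0xE5 = 11100101 → 3-byte char #4 = E5 8B A1.
Offset 13: leading byte 0x35 = 00110101 → 1-byte char #5 = 35.
Offset 14: leading byte 0xF3 = 11110011 → 4-byte char #6 = F3 B8 83 A2.
Offset 18: leading byte 0xF3 = 11110011 → 4-byte char #7 = F3 AC 85 B8.
Leading byte 0xF3 = 11110011 matches 11110xxx → 4-byte sequence.
Byte 1: 0xF3 = 11110011, payload 011 (3 bits).
Byte 2: 0xAC = 10101100 (10xxxxxx ✓), payload 101100.
Byte 3: 0x85 = 10000101 (10xxxxxx ✓), payload 000101.
Byte 4: 0xB8 = 10111000 (10xxxxxx ✓), payload 111000.
Concatenate: 011101100000101111000 = 0xEC178 (21 bits → U+EC178).

U+EC178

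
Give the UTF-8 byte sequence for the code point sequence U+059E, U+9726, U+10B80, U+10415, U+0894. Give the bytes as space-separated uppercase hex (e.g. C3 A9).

U+059E: 2-byte form → D6 9E.
U+9726: 3-byte form → E9 9C A6.
U+10B80: 4-byte form → F0 90 AE 80.
U+10415: 4-byte form → F0 90 90 95.
U+0894: 3-byte form → E0 A2 94.
Concatenated (16 bytes): D6 9E E9 9C A6 F0 90 AE 80 F0 90 90 95 E0 A2 94.

D6 9E E9 9C A6 F0 90 AE 80 F0 90 90 95 E0 A2 94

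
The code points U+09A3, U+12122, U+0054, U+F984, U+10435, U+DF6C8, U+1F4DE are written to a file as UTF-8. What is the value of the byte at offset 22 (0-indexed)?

U+09A3 → 3-byte form E0 A6 A3 at offsets 0–2.
U+12122 → 4-byte form F0 92 84 A2 at offsets 3–6.
U+0054 → 1-byte form 54 at offsets 7–7.
U+F984 → 3-byte form EF A6 84 at offsets 8–10.
U+10435 → 4-byte form F0 90 90 B5 at offsets 11–14.
U+DF6C8 → 4-byte form F3 9F 9B 88 at offsets 15–18.
U+1F4DE → 4-byte form F0 9F 93 9E at offsets 19–22.
Offset 22 falls in char 7's range; it's byte 4 of F0 9F 93 9E = 0x9E.

0x9E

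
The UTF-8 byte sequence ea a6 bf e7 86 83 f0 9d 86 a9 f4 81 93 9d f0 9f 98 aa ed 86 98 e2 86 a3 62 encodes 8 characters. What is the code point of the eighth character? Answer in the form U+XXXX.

U+0062

Offset 0: leading byte 0xEA = 11101010 → 3-byte char #1 = EA A6 BF.
Offset 3: leading byte 0xE7 = 11100111 → 3-byte char #2 = E7 86 83.
Offset 6: leading byte 0xF0 = 11110000 → 4-byte char #3 = F0 9D 86 A9.
Offset 10: leading byte 0xF4 = 11110100 → 4-byte char #4 = F4 81 93 9D.
Offset 14: leading byte 0xF0 = 11110000 → 4-byte char #5 = F0 9F 98 AA.
Offset 18: leading byte 0xED = 11101101 → 3-byte char #6 = ED 86 98.
Offset 21: leading byte 0xE2 = 11100010 → 3-byte char #7 = E2 86 A3.
Offset 24: leading byte 0x62 = 01100010 → 1-byte char #8 = 62.
Leading byte 0x62 = 01100010 matches 0xxxxxxx → 1-byte sequence.
Byte 1: 0x62 = 01100010, payload 1100010 (7 bits).
Concatenate: 1100010 = 0x62 (7 bits → U+0062).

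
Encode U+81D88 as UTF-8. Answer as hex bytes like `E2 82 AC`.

F2 81 B6 88

U+81D88 = 0x81D88 = 531848 decimal. In range U+10000–U+10FFFF → 4-byte form: 11110xxx 10xxxxxx 10xxxxxx 10xxxxxx.
Binary (21 bits): 010000001110110001000.
Split 3+6+6+6: 010 | 000001 | 110110 | 001000.
Byte 1: 11110010 = 0xF2.
Byte 2: 10000001 = 0x81.
Byte 3: 10110110 = 0xB6.
Byte 4: 10001000 = 0x88.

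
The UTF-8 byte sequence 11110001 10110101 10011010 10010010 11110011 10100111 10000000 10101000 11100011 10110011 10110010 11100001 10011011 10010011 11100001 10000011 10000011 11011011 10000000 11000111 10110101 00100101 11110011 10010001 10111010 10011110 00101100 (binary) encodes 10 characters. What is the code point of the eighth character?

Offset 0: leading byte 0xF1 = 11110001 → 4-byte char #1 = F1 B5 9A 92.
Offset 4: leading byte 0xF3 = 11110011 → 4-byte char #2 = F3 A7 80 A8.
Offset 8: leading byte 0xE3 = 11100011 → 3-byte char #3 = E3 B3 B2.
Offset 11: leading byte 0xE1 = 11100001 → 3-byte char #4 = E1 9B 93.
Offset 14: leading byte 0xE1 = 11100001 → 3-byte char #5 = E1 83 83.
Offset 17: leading byte 0xDB = 11011011 → 2-byte char #6 = DB 80.
Offset 19: leading byte 0xC7 = 11000111 → 2-byte char #7 = C7 B5.
Offset 21: leading byte 0x25 = 00100101 → 1-byte char #8 = 25.
Leading byte 0x25 = 00100101 matches 0xxxxxxx → 1-byte sequence.
Byte 1: 0x25 = 00100101, payload 0100101 (7 bits).
Concatenate: 0100101 = 0x25 (7 bits → U+0025).

U+0025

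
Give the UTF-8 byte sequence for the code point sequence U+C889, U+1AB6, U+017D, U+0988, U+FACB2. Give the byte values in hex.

EC A2 89 E1 AA B6 C5 BD E0 A6 88 F3 BA B2 B2

U+C889: 3-byte form → EC A2 89.
U+1AB6: 3-byte form → E1 AA B6.
U+017D: 2-byte form → C5 BD.
U+0988: 3-byte form → E0 A6 88.
U+FACB2: 4-byte form → F3 BA B2 B2.
Concatenated (15 bytes): EC A2 89 E1 AA B6 C5 BD E0 A6 88 F3 BA B2 B2.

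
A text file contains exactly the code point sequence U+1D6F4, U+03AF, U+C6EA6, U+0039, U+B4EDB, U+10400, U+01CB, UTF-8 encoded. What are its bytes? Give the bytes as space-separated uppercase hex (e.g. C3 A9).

U+1D6F4: 4-byte form → F0 9D 9B B4.
U+03AF: 2-byte form → CE AF.
U+C6EA6: 4-byte form → F3 86 BA A6.
U+0039: 1-byte form → 39.
U+B4EDB: 4-byte form → F2 B4 BB 9B.
U+10400: 4-byte form → F0 90 90 80.
U+01CB: 2-byte form → C7 8B.
Concatenated (21 bytes): F0 9D 9B B4 CE AF F3 86 BA A6 39 F2 B4 BB 9B F0 90 90 80 C7 8B.

F0 9D 9B B4 CE AF F3 86 BA A6 39 F2 B4 BB 9B F0 90 90 80 C7 8B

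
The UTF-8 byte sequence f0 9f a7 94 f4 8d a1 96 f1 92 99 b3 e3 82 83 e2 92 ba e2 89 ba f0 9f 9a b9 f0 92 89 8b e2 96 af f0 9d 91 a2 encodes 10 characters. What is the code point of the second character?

U+10D856

Offset 0: leading byte 0xF0 = 11110000 → 4-byte char #1 = F0 9F A7 94.
Offset 4: leading byte 0xF4 = 11110100 → 4-byte char #2 = F4 8D A1 96.
Leading byte 0xF4 = 11110100 matches 11110xxx → 4-byte sequence.
Byte 1: 0xF4 = 11110100, payload 100 (3 bits).
Byte 2: 0x8D = 10001101 (10xxxxxx ✓), payload 001101.
Byte 3: 0xA1 = 10100001 (10xxxxxx ✓), payload 100001.
Byte 4: 0x96 = 10010110 (10xxxxxx ✓), payload 010110.
Concatenate: 100001101100001010110 = 0x10D856 (21 bits → U+10D856).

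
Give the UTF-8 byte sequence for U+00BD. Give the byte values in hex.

U+00BD = 0xBD = 189 decimal. In range U+0080–U+07FF → 2-byte form: 110xxxxx 10xxxxxx.
Binary (11 bits): 00010111101.
Split 5+6: 00010 | 111101.
Byte 1: 11000010 = 0xC2.
Byte 2: 10111101 = 0xBD.

C2 BD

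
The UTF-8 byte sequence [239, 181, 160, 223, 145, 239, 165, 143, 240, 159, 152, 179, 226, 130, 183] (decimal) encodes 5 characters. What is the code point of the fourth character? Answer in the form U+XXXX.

U+1F633

Offset 0: leading byte 0xEF = 11101111 → 3-byte char #1 = EF B5 A0.
Offset 3: leading byte 0xDF = 11011111 → 2-byte char #2 = DF 91.
Offset 5: leading byte 0xEF = 11101111 → 3-byte char #3 = EF A5 8F.
Offset 8: leading byte 0xF0 = 11110000 → 4-byte char #4 = F0 9F 98 B3.
Leading byte 0xF0 = 11110000 matches 11110xxx → 4-byte sequence.
Byte 1: 0xF0 = 11110000, payload 000 (3 bits).
Byte 2: 0x9F = 10011111 (10xxxxxx ✓), payload 011111.
Byte 3: 0x98 = 10011000 (10xxxxxx ✓), payload 011000.
Byte 4: 0xB3 = 10110011 (10xxxxxx ✓), payload 110011.
Concatenate: 000011111011000110011 = 0x1F633 (21 bits → U+1F633).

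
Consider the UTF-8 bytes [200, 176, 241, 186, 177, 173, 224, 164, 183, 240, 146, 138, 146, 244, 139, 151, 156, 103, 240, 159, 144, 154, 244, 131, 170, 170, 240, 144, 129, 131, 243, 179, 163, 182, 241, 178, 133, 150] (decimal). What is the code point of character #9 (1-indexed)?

Offset 0: leading byte 0xC8 = 11001000 → 2-byte char #1 = C8 B0.
Offset 2: leading byte 0xF1 = 11110001 → 4-byte char #2 = F1 BA B1 AD.
Offset 6: leading byte 0xE0 = 11100000 → 3-byte char #3 = E0 A4 B7.
Offset 9: leading byte 0xF0 = 11110000 → 4-byte char #4 = F0 92 8A 92.
Offset 13: leading byte 0xF4 = 11110100 → 4-byte char #5 = F4 8B 97 9C.
Offset 17: leading byte 0x67 = 01100111 → 1-byte char #6 = 67.
Offset 18: leading byte 0xF0 = 11110000 → 4-byte char #7 = F0 9F 90 9A.
Offset 22: leading byte 0xF4 = 11110100 → 4-byte char #8 = F4 83 AA AA.
Offset 26: leading byte 0xF0 = 11110000 → 4-byte char #9 = F0 90 81 83.
Leading byte 0xF0 = 11110000 matches 11110xxx → 4-byte sequence.
Byte 1: 0xF0 = 11110000, payload 000 (3 bits).
Byte 2: 0x90 = 10010000 (10xxxxxx ✓), payload 010000.
Byte 3: 0x81 = 10000001 (10xxxxxx ✓), payload 000001.
Byte 4: 0x83 = 10000011 (10xxxxxx ✓), payload 000011.
Concatenate: 000010000000001000011 = 0x10043 (21 bits → U+10043).

U+10043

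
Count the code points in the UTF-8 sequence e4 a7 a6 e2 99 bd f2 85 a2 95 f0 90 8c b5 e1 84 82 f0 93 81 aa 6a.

7

Byte at offset 0: 0xE4 = 11100100 → 3-byte char (#1). Advance 3.
Byte at offset 3: 0xE2 = 11100010 → 3-byte char (#2). Advance 3.
Byte at offset 6: 0xF2 = 11110010 → 4-byte char (#3). Advance 4.
Byte at offset 10: 0xF0 = 11110000 → 4-byte char (#4). Advance 4.
Byte at offset 14: 0xE1 = 11100001 → 3-byte char (#5). Advance 3.
Byte at offset 17: 0xF0 = 11110000 → 4-byte char (#6). Advance 4.
Byte at offset 21: 0x6A = 01101010 → 1-byte char (#7). Advance 1.
Reached end at offset 22 after 7 code points.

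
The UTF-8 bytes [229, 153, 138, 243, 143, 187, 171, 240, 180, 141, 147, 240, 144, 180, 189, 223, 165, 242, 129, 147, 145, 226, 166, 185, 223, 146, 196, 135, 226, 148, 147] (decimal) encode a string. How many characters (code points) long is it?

10

Byte at offset 0: 0xE5 = 11100101 → 3-byte char (#1). Advance 3.
Byte at offset 3: 0xF3 = 11110011 → 4-byte char (#2). Advance 4.
Byte at offset 7: 0xF0 = 11110000 → 4-byte char (#3). Advance 4.
Byte at offset 11: 0xF0 = 11110000 → 4-byte char (#4). Advance 4.
Byte at offset 15: 0xDF = 11011111 → 2-byte char (#5). Advance 2.
Byte at offset 17: 0xF2 = 11110010 → 4-byte char (#6). Advance 4.
Byte at offset 21: 0xE2 = 11100010 → 3-byte char (#7). Advance 3.
Byte at offset 24: 0xDF = 11011111 → 2-byte char (#8). Advance 2.
Byte at offset 26: 0xC4 = 11000100 → 2-byte char (#9). Advance 2.
Byte at offset 28: 0xE2 = 11100010 → 3-byte char (#10). Advance 3.
Reached end at offset 31 after 10 code points.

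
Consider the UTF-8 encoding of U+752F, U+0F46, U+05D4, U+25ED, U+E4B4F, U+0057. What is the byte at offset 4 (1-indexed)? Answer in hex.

0xE0

1-indexed offset 4 is 0-indexed offset 3.
U+752F → 3-byte form E7 94 AF at offsets 0–2.
U+0F46 → 3-byte form E0 BD 86 at offsets 3–5.
Offset 3 falls in char 2's range; it's byte 1 of E0 BD 86 = 0xE0.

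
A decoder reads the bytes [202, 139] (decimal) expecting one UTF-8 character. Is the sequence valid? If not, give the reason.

valid

Leading byte 0xCA = 11001010 → 2-byte form.
Continuation bytes 0x8B=10001011 all match 10xxxxxx.
Decoded value 0x28B is ≥ 0x80 (shortest form) and not a surrogate.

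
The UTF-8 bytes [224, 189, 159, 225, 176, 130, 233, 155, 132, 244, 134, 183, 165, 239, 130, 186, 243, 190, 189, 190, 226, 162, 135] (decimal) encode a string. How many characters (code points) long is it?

Byte at offset 0: 0xE0 = 11100000 → 3-byte char (#1). Advance 3.
Byte at offset 3: 0xE1 = 11100001 → 3-byte char (#2). Advance 3.
Byte at offset 6: 0xE9 = 11101001 → 3-byte char (#3). Advance 3.
Byte at offset 9: 0xF4 = 11110100 → 4-byte char (#4). Advance 4.
Byte at offset 13: 0xEF = 11101111 → 3-byte char (#5). Advance 3.
Byte at offset 16: 0xF3 = 11110011 → 4-byte char (#6). Advance 4.
Byte at offset 20: 0xE2 = 11100010 → 3-byte char (#7). Advance 3.
Reached end at offset 23 after 7 code points.

7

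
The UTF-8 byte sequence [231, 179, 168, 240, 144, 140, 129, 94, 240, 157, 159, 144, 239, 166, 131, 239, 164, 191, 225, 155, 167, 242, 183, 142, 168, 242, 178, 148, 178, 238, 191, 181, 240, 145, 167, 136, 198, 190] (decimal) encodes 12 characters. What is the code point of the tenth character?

Offset 0: leading byte 0xE7 = 11100111 → 3-byte char #1 = E7 B3 A8.
Offset 3: leading byte 0xF0 = 11110000 → 4-byte char #2 = F0 90 8C 81.
Offset 7: leading byte 0x5E = 01011110 → 1-byte char #3 = 5E.
Offset 8: leading byte 0xF0 = 11110000 → 4-byte char #4 = F0 9D 9F 90.
Offset 12: leading byte 0xEF = 11101111 → 3-byte char #5 = EF A6 83.
Offset 15: leading byte 0xEF = 11101111 → 3-byte char #6 = EF A4 BF.
Offset 18: leading byte 0xE1 = 11100001 → 3-byte char #7 = E1 9B A7.
Offset 21: leading byte 0xF2 = 11110010 → 4-byte char #8 = F2 B7 8E A8.
Offset 25: leading byte 0xF2 = 11110010 → 4-byte char #9 = F2 B2 94 B2.
Offset 29: leading byte 0xEE = 11101110 → 3-byte char #10 = EE BF B5.
Leading byte 0xEE = 11101110 matches 1110xxxx → 3-byte sequence.
Byte 1: 0xEE = 11101110, payload 1110 (4 bits).
Byte 2: 0xBF = 10111111 (10xxxxxx ✓), payload 111111.
Byte 3: 0xB5 = 10110101 (10xxxxxx ✓), payload 110101.
Concatenate: 1110111111110101 = 0xEFF5 (16 bits → U+EFF5).

U+EFF5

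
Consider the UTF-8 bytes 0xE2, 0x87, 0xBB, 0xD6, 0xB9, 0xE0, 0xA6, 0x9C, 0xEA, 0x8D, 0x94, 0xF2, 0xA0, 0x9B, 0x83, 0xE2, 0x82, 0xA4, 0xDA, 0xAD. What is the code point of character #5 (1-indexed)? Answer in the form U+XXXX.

Offset 0: leading byte 0xE2 = 11100010 → 3-byte char #1 = E2 87 BB.
Offset 3: leading byte 0xD6 = 11010110 → 2-byte char #2 = D6 B9.
Offset 5: leading byte 0xE0 = 11100000 → 3-byte char #3 = E0 A6 9C.
Offset 8: leading byte 0xEA = 11101010 → 3-byte char #4 = EA 8D 94.
Offset 11: leading byte 0xF2 = 11110010 → 4-byte char #5 = F2 A0 9B 83.
Leading byte 0xF2 = 11110010 matches 11110xxx → 4-byte sequence.
Byte 1: 0xF2 = 11110010, payload 010 (3 bits).
Byte 2: 0xA0 = 10100000 (10xxxxxx ✓), payload 100000.
Byte 3: 0x9B = 10011011 (10xxxxxx ✓), payload 011011.
Byte 4: 0x83 = 10000011 (10xxxxxx ✓), payload 000011.
Concatenate: 010100000011011000011 = 0xA06C3 (21 bits → U+A06C3).

U+A06C3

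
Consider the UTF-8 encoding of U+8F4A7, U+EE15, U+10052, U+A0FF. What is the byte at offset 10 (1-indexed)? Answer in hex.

0x81

1-indexed offset 10 is 0-indexed offset 9.
U+8F4A7 → 4-byte form F2 8F 92 A7 at offsets 0–3.
U+EE15 → 3-byte form EE B8 95 at offsets 4–6.
U+10052 → 4-byte form F0 90 81 92 at offsets 7–10.
Offset 9 falls in char 3's range; it's byte 3 of F0 90 81 92 = 0x81.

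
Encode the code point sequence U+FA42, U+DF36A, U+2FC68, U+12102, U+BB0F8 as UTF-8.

EF A9 82 F3 9F 8D AA F0 AF B1 A8 F0 92 84 82 F2 BB 83 B8

U+FA42: 3-byte form → EF A9 82.
U+DF36A: 4-byte form → F3 9F 8D AA.
U+2FC68: 4-byte form → F0 AF B1 A8.
U+12102: 4-byte form → F0 92 84 82.
U+BB0F8: 4-byte form → F2 BB 83 B8.
Concatenated (19 bytes): EF A9 82 F3 9F 8D AA F0 AF B1 A8 F0 92 84 82 F2 BB 83 B8.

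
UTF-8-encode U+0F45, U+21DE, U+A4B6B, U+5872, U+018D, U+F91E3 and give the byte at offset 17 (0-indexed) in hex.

0x87

U+0F45 → 3-byte form E0 BD 85 at offsets 0–2.
U+21DE → 3-byte form E2 87 9E at offsets 3–5.
U+A4B6B → 4-byte form F2 A4 AD AB at offsets 6–9.
U+5872 → 3-byte form E5 A1 B2 at offsets 10–12.
U+018D → 2-byte form C6 8D at offsets 13–14.
U+F91E3 → 4-byte form F3 B9 87 A3 at offsets 15–18.
Offset 17 falls in char 6's range; it's byte 3 of F3 B9 87 A3 = 0x87.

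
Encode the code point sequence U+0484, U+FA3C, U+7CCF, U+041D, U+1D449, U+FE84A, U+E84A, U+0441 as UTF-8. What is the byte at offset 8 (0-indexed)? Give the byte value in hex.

0xD0

U+0484 → 2-byte form D2 84 at offsets 0–1.
U+FA3C → 3-byte form EF A8 BC at offsets 2–4.
U+7CCF → 3-byte form E7 B3 8F at offsets 5–7.
U+041D → 2-byte form D0 9D at offsets 8–9.
Offset 8 falls in char 4's range; it's byte 1 of D0 9D = 0xD0.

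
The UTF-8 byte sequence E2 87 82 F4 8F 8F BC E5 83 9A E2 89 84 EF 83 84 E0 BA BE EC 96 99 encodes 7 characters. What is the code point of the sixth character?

U+0EBE

Offset 0: leading byte 0xE2 = 11100010 → 3-byte char #1 = E2 87 82.
Offset 3: leading byte 0xF4 = 11110100 → 4-byte char #2 = F4 8F 8F BC.
Offset 7: leading byte 0xE5 = 11100101 → 3-byte char #3 = E5 83 9A.
Offset 10: leading byte 0xE2 = 11100010 → 3-byte char #4 = E2 89 84.
Offset 13: leading byte 0xEF = 11101111 → 3-byte char #5 = EF 83 84.
Offset 16: leading byte 0xE0 = 11100000 → 3-byte char #6 = E0 BA BE.
Leading byte 0xE0 = 11100000 matches 1110xxxx → 3-byte sequence.
Byte 1: 0xE0 = 11100000, payload 0000 (4 bits).
Byte 2: 0xBA = 10111010 (10xxxxxx ✓), payload 111010.
Byte 3: 0xBE = 10111110 (10xxxxxx ✓), payload 111110.
Concatenate: 0000111010111110 = 0xEBE (16 bits → U+0EBE).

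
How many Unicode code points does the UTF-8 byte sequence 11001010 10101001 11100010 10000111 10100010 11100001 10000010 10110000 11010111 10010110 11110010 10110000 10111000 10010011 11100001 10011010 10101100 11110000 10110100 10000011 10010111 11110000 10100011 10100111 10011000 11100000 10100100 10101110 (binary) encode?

Byte at offset 0: 0xCA = 11001010 → 2-byte char (#1). Advance 2.
Byte at offset 2: 0xE2 = 11100010 → 3-byte char (#2). Advance 3.
Byte at offset 5: 0xE1 = 11100001 → 3-byte char (#3). Advance 3.
Byte at offset 8: 0xD7 = 11010111 → 2-byte char (#4). Advance 2.
Byte at offset 10: 0xF2 = 11110010 → 4-byte char (#5). Advance 4.
Byte at offset 14: 0xE1 = 11100001 → 3-byte char (#6). Advance 3.
Byte at offset 17: 0xF0 = 11110000 → 4-byte char (#7). Advance 4.
Byte at offset 21: 0xF0 = 11110000 → 4-byte char (#8). Advance 4.
Byte at offset 25: 0xE0 = 11100000 → 3-byte char (#9). Advance 3.
Reached end at offset 28 after 9 code points.

9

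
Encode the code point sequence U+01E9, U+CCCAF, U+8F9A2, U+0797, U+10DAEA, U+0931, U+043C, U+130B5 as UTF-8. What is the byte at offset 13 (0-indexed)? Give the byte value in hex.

0x8D

U+01E9 → 2-byte form C7 A9 at offsets 0–1.
U+CCCAF → 4-byte form F3 8C B2 AF at offsets 2–5.
U+8F9A2 → 4-byte form F2 8F A6 A2 at offsets 6–9.
U+0797 → 2-byte form DE 97 at offsets 10–11.
U+10DAEA → 4-byte form F4 8D AB AA at offsets 12–15.
Offset 13 falls in char 5's range; it's byte 2 of F4 8D AB AA = 0x8D.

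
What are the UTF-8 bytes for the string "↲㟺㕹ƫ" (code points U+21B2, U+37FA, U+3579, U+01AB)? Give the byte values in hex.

U+21B2: 3-byte form → E2 86 B2.
U+37FA: 3-byte form → E3 9F BA.
U+3579: 3-byte form → E3 95 B9.
U+01AB: 2-byte form → C6 AB.
Concatenated (11 bytes): E2 86 B2 E3 9F BA E3 95 B9 C6 AB.

E2 86 B2 E3 9F BA E3 95 B9 C6 AB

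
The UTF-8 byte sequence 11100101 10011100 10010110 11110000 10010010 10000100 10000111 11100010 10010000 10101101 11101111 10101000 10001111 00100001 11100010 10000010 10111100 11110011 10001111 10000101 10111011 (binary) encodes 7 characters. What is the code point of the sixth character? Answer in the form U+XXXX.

Offset 0: leading byte 0xE5 = 11100101 → 3-byte char #1 = E5 9C 96.
Offset 3: leading byte 0xF0 = 11110000 → 4-byte char #2 = F0 92 84 87.
Offset 7: leading byte 0xE2 = 11100010 → 3-byte char #3 = E2 90 AD.
Offset 10: leading byte 0xEF = 11101111 → 3-byte char #4 = EF A8 8F.
Offset 13: leading byte 0x21 = 00100001 → 1-byte char #5 = 21.
Offset 14: leading byte 0xE2 = 11100010 → 3-byte char #6 = E2 82 BC.
Leading byte 0xE2 = 11100010 matches 1110xxxx → 3-byte sequence.
Byte 1: 0xE2 = 11100010, payload 0010 (4 bits).
Byte 2: 0x82 = 10000010 (10xxxxxx ✓), payload 000010.
Byte 3: 0xBC = 10111100 (10xxxxxx ✓), payload 111100.
Concatenate: 0010000010111100 = 0x20BC (16 bits → U+20BC).

U+20BC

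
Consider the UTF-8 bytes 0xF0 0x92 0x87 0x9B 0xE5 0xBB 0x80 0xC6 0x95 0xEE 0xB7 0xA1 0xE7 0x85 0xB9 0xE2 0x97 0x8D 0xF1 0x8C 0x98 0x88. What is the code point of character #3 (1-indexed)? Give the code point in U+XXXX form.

U+0195

Offset 0: leading byte 0xF0 = 11110000 → 4-byte char #1 = F0 92 87 9B.
Offset 4: leading byte 0xE5 = 11100101 → 3-byte char #2 = E5 BB 80.
Offset 7: leading byte 0xC6 = 11000110 → 2-byte char #3 = C6 95.
Leading byte 0xC6 = 11000110 matches 110xxxxx → 2-byte sequence.
Byte 1: 0xC6 = 11000110, payload 00110 (5 bits).
Byte 2: 0x95 = 10010101 (10xxxxxx ✓), payload 010101.
Concatenate: 00110010101 = 0x195 (11 bits → U+0195).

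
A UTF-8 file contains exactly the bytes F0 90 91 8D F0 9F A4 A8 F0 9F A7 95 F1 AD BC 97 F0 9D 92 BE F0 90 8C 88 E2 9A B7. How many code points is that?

7

Byte at offset 0: 0xF0 = 11110000 → 4-byte char (#1). Advance 4.
Byte at offset 4: 0xF0 = 11110000 → 4-byte char (#2). Advance 4.
Byte at offset 8: 0xF0 = 11110000 → 4-byte char (#3). Advance 4.
Byte at offset 12: 0xF1 = 11110001 → 4-byte char (#4). Advance 4.
Byte at offset 16: 0xF0 = 11110000 → 4-byte char (#5). Advance 4.
Byte at offset 20: 0xF0 = 11110000 → 4-byte char (#6). Advance 4.
Byte at offset 24: 0xE2 = 11100010 → 3-byte char (#7). Advance 3.
Reached end at offset 27 after 7 code points.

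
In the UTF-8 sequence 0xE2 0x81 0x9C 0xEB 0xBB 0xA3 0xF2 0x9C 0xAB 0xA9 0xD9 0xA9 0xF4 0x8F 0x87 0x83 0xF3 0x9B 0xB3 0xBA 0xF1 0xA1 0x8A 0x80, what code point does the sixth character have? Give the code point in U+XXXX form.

Offset 0: leading byte 0xE2 = 11100010 → 3-byte char #1 = E2 81 9C.
Offset 3: leading byte 0xEB = 11101011 → 3-byte char #2 = EB BB A3.
Offset 6: leading byte 0xF2 = 11110010 → 4-byte char #3 = F2 9C AB A9.
Offset 10: leading byte 0xD9 = 11011001 → 2-byte char #4 = D9 A9.
Offset 12: leading byte 0xF4 = 11110100 → 4-byte char #5 = F4 8F 87 83.
Offset 16: leading byte 0xF3 = 11110011 → 4-byte char #6 = F3 9B B3 BA.
Leading byte 0xF3 = 11110011 matches 11110xxx → 4-byte sequence.
Byte 1: 0xF3 = 11110011, payload 011 (3 bits).
Byte 2: 0x9B = 10011011 (10xxxxxx ✓), payload 011011.
Byte 3: 0xB3 = 10110011 (10xxxxxx ✓), payload 110011.
Byte 4: 0xBA = 10111010 (10xxxxxx ✓), payload 111010.
Concatenate: 011011011110011111010 = 0xDBCFA (21 bits → U+DBCFA).

U+DBCFA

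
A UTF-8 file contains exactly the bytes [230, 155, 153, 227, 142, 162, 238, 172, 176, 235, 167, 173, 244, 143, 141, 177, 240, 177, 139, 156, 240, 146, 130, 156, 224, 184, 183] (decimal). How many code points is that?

8

Byte at offset 0: 0xE6 = 11100110 → 3-byte char (#1). Advance 3.
Byte at offset 3: 0xE3 = 11100011 → 3-byte char (#2). Advance 3.
Byte at offset 6: 0xEE = 11101110 → 3-byte char (#3). Advance 3.
Byte at offset 9: 0xEB = 11101011 → 3-byte char (#4). Advance 3.
Byte at offset 12: 0xF4 = 11110100 → 4-byte char (#5). Advance 4.
Byte at offset 16: 0xF0 = 11110000 → 4-byte char (#6). Advance 4.
Byte at offset 20: 0xF0 = 11110000 → 4-byte char (#7). Advance 4.
Byte at offset 24: 0xE0 = 11100000 → 3-byte char (#8). Advance 3.
Reached end at offset 27 after 8 code points.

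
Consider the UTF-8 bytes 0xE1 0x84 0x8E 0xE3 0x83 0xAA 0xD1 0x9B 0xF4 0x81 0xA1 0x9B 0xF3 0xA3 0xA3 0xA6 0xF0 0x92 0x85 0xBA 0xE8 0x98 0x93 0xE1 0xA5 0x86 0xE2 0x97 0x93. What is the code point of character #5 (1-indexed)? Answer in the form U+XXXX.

U+E38E6

Offset 0: leading byte 0xE1 = 11100001 → 3-byte char #1 = E1 84 8E.
Offset 3: leading byte 0xE3 = 11100011 → 3-byte char #2 = E3 83 AA.
Offset 6: leading byte 0xD1 = 11010001 → 2-byte char #3 = D1 9B.
Offset 8: leading byte 0xF4 = 11110100 → 4-byte char #4 = F4 81 A1 9B.
Offset 12: leading byte 0xF3 = 11110011 → 4-byte char #5 = F3 A3 A3 A6.
Leading byte 0xF3 = 11110011 matches 11110xxx → 4-byte sequence.
Byte 1: 0xF3 = 11110011, payload 011 (3 bits).
Byte 2: 0xA3 = 10100011 (10xxxxxx ✓), payload 100011.
Byte 3: 0xA3 = 10100011 (10xxxxxx ✓), payload 100011.
Byte 4: 0xA6 = 10100110 (10xxxxxx ✓), payload 100110.
Concatenate: 011100011100011100110 = 0xE38E6 (21 bits → U+E38E6).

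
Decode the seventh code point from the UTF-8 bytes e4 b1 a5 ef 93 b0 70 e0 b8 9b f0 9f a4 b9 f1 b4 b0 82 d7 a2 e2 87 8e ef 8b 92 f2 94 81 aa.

Offset 0: leading byte 0xE4 = 11100100 → 3-byte char #1 = E4 B1 A5.
Offset 3: leading byte 0xEF = 11101111 → 3-byte char #2 = EF 93 B0.
Offset 6: leading byte 0x70 = 01110000 → 1-byte char #3 = 70.
Offset 7: leading byte 0xE0 = 11100000 → 3-byte char #4 = E0 B8 9B.
Offset 10: leading byte 0xF0 = 11110000 → 4-byte char #5 = F0 9F A4 B9.
Offset 14: leading byte 0xF1 = 11110001 → 4-byte char #6 = F1 B4 B0 82.
Offset 18: leading byte 0xD7 = 11010111 → 2-byte char #7 = D7 A2.
Leading byte 0xD7 = 11010111 matches 110xxxxx → 2-byte sequence.
Byte 1: 0xD7 = 11010111, payload 10111 (5 bits).
Byte 2: 0xA2 = 10100010 (10xxxxxx ✓), payload 100010.
Concatenate: 10111100010 = 0x5E2 (11 bits → U+05E2).

U+05E2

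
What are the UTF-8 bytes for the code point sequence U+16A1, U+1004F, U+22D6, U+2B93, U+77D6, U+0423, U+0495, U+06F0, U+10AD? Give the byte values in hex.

E1 9A A1 F0 90 81 8F E2 8B 96 E2 AE 93 E7 9F 96 D0 A3 D2 95 DB B0 E1 82 AD

U+16A1: 3-byte form → E1 9A A1.
U+1004F: 4-byte form → F0 90 81 8F.
U+22D6: 3-byte form → E2 8B 96.
U+2B93: 3-byte form → E2 AE 93.
U+77D6: 3-byte form → E7 9F 96.
U+0423: 2-byte form → D0 A3.
U+0495: 2-byte form → D2 95.
U+06F0: 2-byte form → DB B0.
U+10AD: 3-byte form → E1 82 AD.
Concatenated (25 bytes): E1 9A A1 F0 90 81 8F E2 8B 96 E2 AE 93 E7 9F 96 D0 A3 D2 95 DB B0 E1 82 AD.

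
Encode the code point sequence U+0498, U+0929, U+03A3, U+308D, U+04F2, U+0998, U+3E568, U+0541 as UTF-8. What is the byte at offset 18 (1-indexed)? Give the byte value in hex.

1-indexed offset 18 is 0-indexed offset 17.
U+0498 → 2-byte form D2 98 at offsets 0–1.
U+0929 → 3-byte form E0 A4 A9 at offsets 2–4.
U+03A3 → 2-byte form CE A3 at offsets 5–6.
U+308D → 3-byte form E3 82 8D at offsets 7–9.
U+04F2 → 2-byte form D3 B2 at offsets 10–11.
U+0998 → 3-byte form E0 A6 98 at offsets 12–14.
U+3E568 → 4-byte form F0 BE 95 A8 at offsets 15–18.
Offset 17 falls in char 7's range; it's byte 3 of F0 BE 95 A8 = 0x95.

0x95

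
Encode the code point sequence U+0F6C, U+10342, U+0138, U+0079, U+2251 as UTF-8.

U+0F6C: 3-byte form → E0 BD AC.
U+10342: 4-byte form → F0 90 8D 82.
U+0138: 2-byte form → C4 B8.
U+0079: 1-byte form → 79.
U+2251: 3-byte form → E2 89 91.
Concatenated (13 bytes): E0 BD AC F0 90 8D 82 C4 B8 79 E2 89 91.

E0 BD AC F0 90 8D 82 C4 B8 79 E2 89 91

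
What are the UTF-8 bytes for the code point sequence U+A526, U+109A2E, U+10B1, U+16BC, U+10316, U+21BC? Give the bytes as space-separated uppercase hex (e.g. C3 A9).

U+A526: 3-byte form → EA 94 A6.
U+109A2E: 4-byte form → F4 89 A8 AE.
U+10B1: 3-byte form → E1 82 B1.
U+16BC: 3-byte form → E1 9A BC.
U+10316: 4-byte form → F0 90 8C 96.
U+21BC: 3-byte form → E2 86 BC.
Concatenated (20 bytes): EA 94 A6 F4 89 A8 AE E1 82 B1 E1 9A BC F0 90 8C 96 E2 86 BC.

EA 94 A6 F4 89 A8 AE E1 82 B1 E1 9A BC F0 90 8C 96 E2 86 BC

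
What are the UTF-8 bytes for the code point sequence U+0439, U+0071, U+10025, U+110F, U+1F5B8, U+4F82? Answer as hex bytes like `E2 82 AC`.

U+0439: 2-byte form → D0 B9.
U+0071: 1-byte form → 71.
U+10025: 4-byte form → F0 90 80 A5.
U+110F: 3-byte form → E1 84 8F.
U+1F5B8: 4-byte form → F0 9F 96 B8.
U+4F82: 3-byte form → E4 BE 82.
Concatenated (17 bytes): D0 B9 71 F0 90 80 A5 E1 84 8F F0 9F 96 B8 E4 BE 82.

D0 B9 71 F0 90 80 A5 E1 84 8F F0 9F 96 B8 E4 BE 82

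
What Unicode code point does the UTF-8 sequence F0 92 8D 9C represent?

Leading byte 0xF0 = 11110000 matches 11110xxx → 4-byte sequence.
Byte 1: 0xF0 = 11110000, payload 000 (3 bits).
Byte 2: 0x92 = 10010010 (10xxxxxx ✓), payload 010010.
Byte 3: 0x8D = 10001101 (10xxxxxx ✓), payload 001101.
Byte 4: 0x9C = 10011100 (10xxxxxx ✓), payload 011100.
Concatenate: 000010010001101011100 = 0x1235C (21 bits → U+1235C).

U+1235C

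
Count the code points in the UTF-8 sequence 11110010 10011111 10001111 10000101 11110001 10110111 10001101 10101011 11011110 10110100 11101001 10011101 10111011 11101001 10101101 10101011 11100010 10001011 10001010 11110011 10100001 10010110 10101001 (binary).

7

Byte at offset 0: 0xF2 = 11110010 → 4-byte char (#1). Advance 4.
Byte at offset 4: 0xF1 = 11110001 → 4-byte char (#2). Advance 4.
Byte at offset 8: 0xDE = 11011110 → 2-byte char (#3). Advance 2.
Byte at offset 10: 0xE9 = 11101001 → 3-byte char (#4). Advance 3.
Byte at offset 13: 0xE9 = 11101001 → 3-byte char (#5). Advance 3.
Byte at offset 16: 0xE2 = 11100010 → 3-byte char (#6). Advance 3.
Byte at offset 19: 0xF3 = 11110011 → 4-byte char (#7). Advance 4.
Reached end at offset 23 after 7 code points.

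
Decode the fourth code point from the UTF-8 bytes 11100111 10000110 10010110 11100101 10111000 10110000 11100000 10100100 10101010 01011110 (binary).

U+005E

Offset 0: leading byte 0xE7 = 11100111 → 3-byte char #1 = E7 86 96.
Offset 3: leading byte 0xE5 = 11100101 → 3-byte char #2 = E5 B8 B0.
Offset 6: leading byte 0xE0 = 11100000 → 3-byte char #3 = E0 A4 AA.
Offset 9: leading byte 0x5E = 01011110 → 1-byte char #4 = 5E.
Leading byte 0x5E = 01011110 matches 0xxxxxxx → 1-byte sequence.
Byte 1: 0x5E = 01011110, payload 1011110 (7 bits).
Concatenate: 1011110 = 0x5E (7 bits → U+005E).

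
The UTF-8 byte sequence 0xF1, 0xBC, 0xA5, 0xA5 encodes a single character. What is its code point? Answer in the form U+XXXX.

Leading byte 0xF1 = 11110001 matches 11110xxx → 4-byte sequence.
Byte 1: 0xF1 = 11110001, payload 001 (3 bits).
Byte 2: 0xBC = 10111100 (10xxxxxx ✓), payload 111100.
Byte 3: 0xA5 = 10100101 (10xxxxxx ✓), payload 100101.
Byte 4: 0xA5 = 10100101 (10xxxxxx ✓), payload 100101.
Concatenate: 001111100100101100101 = 0x7C965 (21 bits → U+7C965).

U+7C965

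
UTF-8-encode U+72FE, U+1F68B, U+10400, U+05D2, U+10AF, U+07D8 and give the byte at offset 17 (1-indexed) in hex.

0xDF

1-indexed offset 17 is 0-indexed offset 16.
U+72FE → 3-byte form E7 8B BE at offsets 0–2.
U+1F68B → 4-byte form F0 9F 9A 8B at offsets 3–6.
U+10400 → 4-byte form F0 90 90 80 at offsets 7–10.
U+05D2 → 2-byte form D7 92 at offsets 11–12.
U+10AF → 3-byte form E1 82 AF at offsets 13–15.
U+07D8 → 2-byte form DF 98 at offsets 16–17.
Offset 16 falls in char 6's range; it's byte 1 of DF 98 = 0xDF.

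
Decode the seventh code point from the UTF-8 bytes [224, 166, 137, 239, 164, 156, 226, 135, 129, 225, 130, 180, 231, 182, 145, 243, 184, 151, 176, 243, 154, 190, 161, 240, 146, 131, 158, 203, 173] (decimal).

U+DAFA1

Offset 0: leading byte 0xE0 = 11100000 → 3-byte char #1 = E0 A6 89.
Offset 3: leading byte 0xEF = 11101111 → 3-byte char #2 = EF A4 9C.
Offset 6: leading byte 0xE2 = 11100010 → 3-byte char #3 = E2 87 81.
Offset 9: leading byte 0xE1 = 11100001 → 3-byte char #4 = E1 82 B4.
Offset 12: leading byte 0xE7 = 11100111 → 3-byte char #5 = E7 B6 91.
Offset 15: leading byte 0xF3 = 11110011 → 4-byte char #6 = F3 B8 97 B0.
Offset 19: leading byte 0xF3 = 11110011 → 4-byte char #7 = F3 9A BE A1.
Leading byte 0xF3 = 11110011 matches 11110xxx → 4-byte sequence.
Byte 1: 0xF3 = 11110011, payload 011 (3 bits).
Byte 2: 0x9A = 10011010 (10xxxxxx ✓), payload 011010.
Byte 3: 0xBE = 10111110 (10xxxxxx ✓), payload 111110.
Byte 4: 0xA1 = 10100001 (10xxxxxx ✓), payload 100001.
Concatenate: 011011010111110100001 = 0xDAFA1 (21 bits → U+DAFA1).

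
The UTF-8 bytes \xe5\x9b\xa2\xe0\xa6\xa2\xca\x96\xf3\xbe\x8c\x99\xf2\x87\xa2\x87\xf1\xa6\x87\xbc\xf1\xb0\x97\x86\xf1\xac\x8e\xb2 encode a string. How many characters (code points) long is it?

Byte at offset 0: 0xE5 = 11100101 → 3-byte char (#1). Advance 3.
Byte at offset 3: 0xE0 = 11100000 → 3-byte char (#2). Advance 3.
Byte at offset 6: 0xCA = 11001010 → 2-byte char (#3). Advance 2.
Byte at offset 8: 0xF3 = 11110011 → 4-byte char (#4). Advance 4.
Byte at offset 12: 0xF2 = 11110010 → 4-byte char (#5). Advance 4.
Byte at offset 16: 0xF1 = 11110001 → 4-byte char (#6). Advance 4.
Byte at offset 20: 0xF1 = 11110001 → 4-byte char (#7). Advance 4.
Byte at offset 24: 0xF1 = 11110001 → 4-byte char (#8). Advance 4.
Reached end at offset 28 after 8 code points.

8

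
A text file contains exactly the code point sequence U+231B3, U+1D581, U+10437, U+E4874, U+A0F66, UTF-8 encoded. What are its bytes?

F0 A3 86 B3 F0 9D 96 81 F0 90 90 B7 F3 A4 A1 B4 F2 A0 BD A6

U+231B3: 4-byte form → F0 A3 86 B3.
U+1D581: 4-byte form → F0 9D 96 81.
U+10437: 4-byte form → F0 90 90 B7.
U+E4874: 4-byte form → F3 A4 A1 B4.
U+A0F66: 4-byte form → F2 A0 BD A6.
Concatenated (20 bytes): F0 A3 86 B3 F0 9D 96 81 F0 90 90 B7 F3 A4 A1 B4 F2 A0 BD A6.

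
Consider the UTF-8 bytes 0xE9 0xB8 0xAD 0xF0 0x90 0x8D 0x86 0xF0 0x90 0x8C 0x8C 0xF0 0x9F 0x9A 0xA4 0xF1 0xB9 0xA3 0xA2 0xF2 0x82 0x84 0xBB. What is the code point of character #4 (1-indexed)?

Offset 0: leading byte 0xE9 = 11101001 → 3-byte char #1 = E9 B8 AD.
Offset 3: leading byte 0xF0 = 11110000 → 4-byte char #2 = F0 90 8D 86.
Offset 7: leading byte 0xF0 = 11110000 → 4-byte char #3 = F0 90 8C 8C.
Offset 11: leading byte 0xF0 = 11110000 → 4-byte char #4 = F0 9F 9A A4.
Leading byte 0xF0 = 11110000 matches 11110xxx → 4-byte sequence.
Byte 1: 0xF0 = 11110000, payload 000 (3 bits).
Byte 2: 0x9F = 10011111 (10xxxxxx ✓), payload 011111.
Byte 3: 0x9A = 10011010 (10xxxxxx ✓), payload 011010.
Byte 4: 0xA4 = 10100100 (10xxxxxx ✓), payload 100100.
Concatenate: 000011111011010100100 = 0x1F6A4 (21 bits → U+1F6A4).

U+1F6A4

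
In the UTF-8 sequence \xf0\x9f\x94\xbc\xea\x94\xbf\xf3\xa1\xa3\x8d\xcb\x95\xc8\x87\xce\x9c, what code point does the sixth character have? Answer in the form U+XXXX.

U+039C

Offset 0: leading byte 0xF0 = 11110000 → 4-byte char #1 = F0 9F 94 BC.
Offset 4: leading byte 0xEA = 11101010 → 3-byte char #2 = EA 94 BF.
Offset 7: leading byte 0xF3 = 11110011 → 4-byte char #3 = F3 A1 A3 8D.
Offset 11: leading byte 0xCB = 11001011 → 2-byte char #4 = CB 95.
Offset 13: leading byte 0xC8 = 11001000 → 2-byte char #5 = C8 87.
Offset 15: leading byte 0xCE = 11001110 → 2-byte char #6 = CE 9C.
Leading byte 0xCE = 11001110 matches 110xxxxx → 2-byte sequence.
Byte 1: 0xCE = 11001110, payload 01110 (5 bits).
Byte 2: 0x9C = 10011100 (10xxxxxx ✓), payload 011100.
Concatenate: 01110011100 = 0x39C (11 bits → U+039C).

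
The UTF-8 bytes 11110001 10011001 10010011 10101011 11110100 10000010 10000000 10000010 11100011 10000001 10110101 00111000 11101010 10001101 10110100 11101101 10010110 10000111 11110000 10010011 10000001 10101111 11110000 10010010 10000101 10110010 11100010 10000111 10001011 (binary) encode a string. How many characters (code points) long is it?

9

Byte at offset 0: 0xF1 = 11110001 → 4-byte char (#1). Advance 4.
Byte at offset 4: 0xF4 = 11110100 → 4-byte char (#2). Advance 4.
Byte at offset 8: 0xE3 = 11100011 → 3-byte char (#3). Advance 3.
Byte at offset 11: 0x38 = 00111000 → 1-byte char (#4). Advance 1.
Byte at offset 12: 0xEA = 11101010 → 3-byte char (#5). Advance 3.
Byte at offset 15: 0xED = 11101101 → 3-byte char (#6). Advance 3.
Byte at offset 18: 0xF0 = 11110000 → 4-byte char (#7). Advance 4.
Byte at offset 22: 0xF0 = 11110000 → 4-byte char (#8). Advance 4.
Byte at offset 26: 0xE2 = 11100010 → 3-byte char (#9). Advance 3.
Reached end at offset 29 after 9 code points.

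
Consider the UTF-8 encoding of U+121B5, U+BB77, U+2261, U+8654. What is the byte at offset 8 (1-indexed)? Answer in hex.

0xE2

1-indexed offset 8 is 0-indexed offset 7.
U+121B5 → 4-byte form F0 92 86 B5 at offsets 0–3.
U+BB77 → 3-byte form EB AD B7 at offsets 4–6.
U+2261 → 3-byte form E2 89 A1 at offsets 7–9.
Offset 7 falls in char 3's range; it's byte 1 of E2 89 A1 = 0xE2.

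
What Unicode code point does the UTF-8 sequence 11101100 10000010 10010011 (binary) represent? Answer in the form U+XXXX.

Leading byte 0xEC = 11101100 matches 1110xxxx → 3-byte sequence.
Byte 1: 0xEC = 11101100, payload 1100 (4 bits).
Byte 2: 0x82 = 10000010 (10xxxxxx ✓), payload 000010.
Byte 3: 0x93 = 10010011 (10xxxxxx ✓), payload 010011.
Concatenate: 1100000010010011 = 0xC093 (16 bits → U+C093).

U+C093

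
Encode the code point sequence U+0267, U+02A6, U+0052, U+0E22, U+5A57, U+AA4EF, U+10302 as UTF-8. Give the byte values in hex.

U+0267: 2-byte form → C9 A7.
U+02A6: 2-byte form → CA A6.
U+0052: 1-byte form → 52.
U+0E22: 3-byte form → E0 B8 A2.
U+5A57: 3-byte form → E5 A9 97.
U+AA4EF: 4-byte form → F2 AA 93 AF.
U+10302: 4-byte form → F0 90 8C 82.
Concatenated (19 bytes): C9 A7 CA A6 52 E0 B8 A2 E5 A9 97 F2 AA 93 AF F0 90 8C 82.

C9 A7 CA A6 52 E0 B8 A2 E5 A9 97 F2 AA 93 AF F0 90 8C 82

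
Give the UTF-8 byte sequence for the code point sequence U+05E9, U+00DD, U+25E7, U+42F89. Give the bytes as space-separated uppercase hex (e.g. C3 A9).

U+05E9: 2-byte form → D7 A9.
U+00DD: 2-byte form → C3 9D.
U+25E7: 3-byte form → E2 97 A7.
U+42F89: 4-byte form → F1 82 BE 89.
Concatenated (11 bytes): D7 A9 C3 9D E2 97 A7 F1 82 BE 89.

D7 A9 C3 9D E2 97 A7 F1 82 BE 89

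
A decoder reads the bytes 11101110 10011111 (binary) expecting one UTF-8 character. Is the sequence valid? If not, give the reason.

Leading byte 0xEE = 11101110 → 3-byte form, but only 2 bytes are present.

invalid (sequence truncated)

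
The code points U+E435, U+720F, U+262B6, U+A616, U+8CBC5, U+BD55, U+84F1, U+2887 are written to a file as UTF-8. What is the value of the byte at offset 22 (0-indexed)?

0xB1

U+E435 → 3-byte form EE 90 B5 at offsets 0–2.
U+720F → 3-byte form E7 88 8F at offsets 3–5.
U+262B6 → 4-byte form F0 A6 8A B6 at offsets 6–9.
U+A616 → 3-byte form EA 98 96 at offsets 10–12.
U+8CBC5 → 4-byte form F2 8C AF 85 at offsets 13–16.
U+BD55 → 3-byte form EB B5 95 at offsets 17–19.
U+84F1 → 3-byte form E8 93 B1 at offsets 20–22.
Offset 22 falls in char 7's range; it's byte 3 of E8 93 B1 = 0xB1.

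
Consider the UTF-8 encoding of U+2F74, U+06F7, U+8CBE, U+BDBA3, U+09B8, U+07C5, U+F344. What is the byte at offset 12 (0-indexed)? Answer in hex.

0xE0

U+2F74 → 3-byte form E2 BD B4 at offsets 0–2.
U+06F7 → 2-byte form DB B7 at offsets 3–4.
U+8CBE → 3-byte form E8 B2 BE at offsets 5–7.
U+BDBA3 → 4-byte form F2 BD AE A3 at offsets 8–11.
U+09B8 → 3-byte form E0 A6 B8 at offsets 12–14.
Offset 12 falls in char 5's range; it's byte 1 of E0 A6 B8 = 0xE0.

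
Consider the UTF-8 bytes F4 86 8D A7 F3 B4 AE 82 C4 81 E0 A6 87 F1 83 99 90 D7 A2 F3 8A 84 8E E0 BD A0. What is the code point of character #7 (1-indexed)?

U+CA10E

Offset 0: leading byte 0xF4 = 11110100 → 4-byte char #1 = F4 86 8D A7.
Offset 4: leading byte 0xF3 = 11110011 → 4-byte char #2 = F3 B4 AE 82.
Offset 8: leading byte 0xC4 = 11000100 → 2-byte char #3 = C4 81.
Offset 10: leading byte 0xE0 = 11100000 → 3-byte char #4 = E0 A6 87.
Offset 13: leading byte 0xF1 = 11110001 → 4-byte char #5 = F1 83 99 90.
Offset 17: leading byte 0xD7 = 11010111 → 2-byte char #6 = D7 A2.
Offset 19: leading byte 0xF3 = 11110011 → 4-byte char #7 = F3 8A 84 8E.
Leading byte 0xF3 = 11110011 matches 11110xxx → 4-byte sequence.
Byte 1: 0xF3 = 11110011, payload 011 (3 bits).
Byte 2: 0x8A = 10001010 (10xxxxxx ✓), payload 001010.
Byte 3: 0x84 = 10000100 (10xxxxxx ✓), payload 000100.
Byte 4: 0x8E = 10001110 (10xxxxxx ✓), payload 001110.
Concatenate: 011001010000100001110 = 0xCA10E (21 bits → U+CA10E).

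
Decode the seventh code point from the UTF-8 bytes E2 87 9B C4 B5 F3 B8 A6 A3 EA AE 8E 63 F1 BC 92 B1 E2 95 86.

Offset 0: leading byte 0xE2 = 11100010 → 3-byte char #1 = E2 87 9B.
Offset 3: leading byte 0xC4 = 11000100 → 2-byte char #2 = C4 B5.
Offset 5: leading byte 0xF3 = 11110011 → 4-byte char #3 = F3 B8 A6 A3.
Offset 9: leading byte 0xEA = 11101010 → 3-byte char #4 = EA AE 8E.
Offset 12: leading byte 0x63 = 01100011 → 1-byte char #5 = 63.
Offset 13: leading byte 0xF1 = 11110001 → 4-byte char #6 = F1 BC 92 B1.
Offset 17: leading byte 0xE2 = 11100010 → 3-byte char #7 = E2 95 86.
Leading byte 0xE2 = 11100010 matches 1110xxxx → 3-byte sequence.
Byte 1: 0xE2 = 11100010, payload 0010 (4 bits).
Byte 2: 0x95 = 10010101 (10xxxxxx ✓), payload 010101.
Byte 3: 0x86 = 10000110 (10xxxxxx ✓), payload 000110.
Concatenate: 0010010101000110 = 0x2546 (16 bits → U+2546).

U+2546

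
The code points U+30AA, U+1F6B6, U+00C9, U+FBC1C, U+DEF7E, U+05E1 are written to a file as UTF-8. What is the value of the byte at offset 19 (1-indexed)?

1-indexed offset 19 is 0-indexed offset 18.
U+30AA → 3-byte form E3 82 AA at offsets 0–2.
U+1F6B6 → 4-byte form F0 9F 9A B6 at offsets 3–6.
U+00C9 → 2-byte form C3 89 at offsets 7–8.
U+FBC1C → 4-byte form F3 BB B0 9C at offsets 9–12.
U+DEF7E → 4-byte form F3 9E BD BE at offsets 13–16.
U+05E1 → 2-byte form D7 A1 at offsets 17–18.
Offset 18 falls in char 6's range; it's byte 2 of D7 A1 = 0xA1.

0xA1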